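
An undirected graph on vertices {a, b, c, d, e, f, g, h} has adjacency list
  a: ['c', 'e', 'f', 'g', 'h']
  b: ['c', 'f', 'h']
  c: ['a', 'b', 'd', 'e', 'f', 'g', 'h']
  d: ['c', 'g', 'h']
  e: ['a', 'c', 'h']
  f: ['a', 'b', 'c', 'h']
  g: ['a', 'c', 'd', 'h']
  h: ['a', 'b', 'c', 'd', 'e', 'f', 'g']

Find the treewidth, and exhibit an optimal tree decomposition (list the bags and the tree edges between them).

Every bag has size at most 4, so the width is 4 − 1 = 3 and tw(G) ≤ 3. Conversely, {c, d, g, h} is a clique of size 4, and the vertices of any clique must share a bag in every tree decomposition; so some bag has ≥ 4 vertices and tw(G) ≥ 3. The upper and lower bounds meet at 3, so that is the treewidth.

Treewidth 3.
Bags: B1 = {b, c, f, h}  B2 = {a, c, f, h}  B3 = {a, c, g, h}  B4 = {c, d, g, h}  B5 = {a, c, e, h}
Tree: B1–B2, B2–B3, B3–B4, B3–B5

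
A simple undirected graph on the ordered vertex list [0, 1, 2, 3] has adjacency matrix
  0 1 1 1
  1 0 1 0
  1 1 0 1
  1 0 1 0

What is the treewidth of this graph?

A width-2 tree decomposition is:
Bags: B1 = {0, 2, 3}  B2 = {0, 1, 2}
Tree: B1–B2
Each bag holds 3 vertices, so the decomposition has width 2, which upper-bounds the treewidth. For the lower bound, the 3 vertices {0, 1, 2} are pairwise adjacent, and any tree decomposition puts a clique entirely inside one bag — forcing width ≥ 2. The upper and lower bounds meet at 2, so that is the treewidth.

2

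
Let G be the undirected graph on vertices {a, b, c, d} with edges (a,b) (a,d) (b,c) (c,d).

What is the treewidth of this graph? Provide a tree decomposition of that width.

The largest bag has 3 vertices, giving width 2; this decomposition certifies tw(G) ≤ 2. The edges c–d–a–b–c form a cycle, so G is not a tree and its treewidth is at least 2. Combining the bounds, tw(G) = 2.

Treewidth 2.
Bags: B1 = {a, c, d}  B2 = {a, b, c}
Tree: B1–B2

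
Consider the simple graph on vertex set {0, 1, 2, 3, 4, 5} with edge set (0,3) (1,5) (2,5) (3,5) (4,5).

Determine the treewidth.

1

A width-1 tree decomposition is:
Bags: B1 = {3, 5}  B2 = {4, 5}  B3 = {0, 3}  B4 = {1, 5}  B5 = {2, 5}
Tree: B1–B2, B1–B3, B1–B4, B1–B5
The largest bag has 2 vertices, giving width 1; this decomposition certifies tw(G) ≤ 1. G has an edge, so its treewidth is at least 1. The upper and lower bounds meet at 1, so that is the treewidth.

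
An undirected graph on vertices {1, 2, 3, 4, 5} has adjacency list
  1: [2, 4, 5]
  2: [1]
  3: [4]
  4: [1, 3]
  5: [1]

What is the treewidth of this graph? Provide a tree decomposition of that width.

Treewidth 1.
One optimal decomposition is:
Bags: B1 = {1, 4}  B2 = {1, 2}  B3 = {1, 5}  B4 = {3, 4}
Tree: B1–B2, B1–B3, B1–B4

The largest bag has 2 vertices, giving width 1; this decomposition certifies tw(G) ≤ 1. G has an edge, so its treewidth is at least 1. The upper and lower bounds meet at 1, so that is the treewidth.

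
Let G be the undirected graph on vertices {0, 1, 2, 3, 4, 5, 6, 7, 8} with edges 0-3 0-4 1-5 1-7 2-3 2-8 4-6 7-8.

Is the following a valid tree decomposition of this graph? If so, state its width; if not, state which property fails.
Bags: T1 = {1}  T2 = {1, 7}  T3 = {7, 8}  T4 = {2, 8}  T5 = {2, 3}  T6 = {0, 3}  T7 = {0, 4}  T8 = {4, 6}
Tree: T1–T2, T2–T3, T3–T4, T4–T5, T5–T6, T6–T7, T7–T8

No — vertex 5 appears in no bag.

A tree decomposition must satisfy three properties: every vertex lies in some bag; for every edge, both endpoints lie together in some bag; and for every vertex, the bags containing it form a connected subtree. Here vertex 5 appears in no bag, so the decomposition is invalid.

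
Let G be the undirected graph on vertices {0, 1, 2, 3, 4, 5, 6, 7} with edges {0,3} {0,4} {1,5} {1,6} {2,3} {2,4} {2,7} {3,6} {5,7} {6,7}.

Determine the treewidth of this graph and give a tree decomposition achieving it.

Each bag holds 3 vertices, so the decomposition has width 2, which upper-bounds the treewidth. For the lower bound, G contains the cycle 4–0–3–2–4, so G is not a forest; only forests have treewidth ≤ 1, hence tw(G) ≥ 2. Therefore the treewidth is 2.

Treewidth 2.
One optimal decomposition is:
Bags: B1 = {0, 2, 4}  B2 = {0, 2, 3}  B3 = {2, 3, 7}  B4 = {3, 6, 7}  B5 = {5, 6, 7}  B6 = {1, 5, 6}
Tree: B1–B2, B2–B3, B3–B4, B4–B5, B5–B6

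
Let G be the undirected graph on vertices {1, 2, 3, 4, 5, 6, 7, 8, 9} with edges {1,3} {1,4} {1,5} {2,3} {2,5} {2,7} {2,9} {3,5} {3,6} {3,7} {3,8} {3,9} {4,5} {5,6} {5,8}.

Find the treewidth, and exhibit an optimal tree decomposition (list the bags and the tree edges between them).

Every bag has size at most 3, so the width is 3 − 1 = 2 and tw(G) ≤ 2. On the other hand G contains the 3-clique {2, 3, 9}. A clique must lie in a single bag of any decomposition, so no decomposition can have width below 2. The upper and lower bounds meet at 2, so that is the treewidth.

Treewidth 2.
One such decomposition:
Bags: B1 = {2, 3, 7}  B2 = {2, 3, 5}  B3 = {3, 5, 8}  B4 = {2, 3, 9}  B5 = {3, 5, 6}  B6 = {1, 3, 5}  B7 = {1, 4, 5}
Tree: B1–B2, B2–B3, B2–B4, B3–B5, B2–B6, B6–B7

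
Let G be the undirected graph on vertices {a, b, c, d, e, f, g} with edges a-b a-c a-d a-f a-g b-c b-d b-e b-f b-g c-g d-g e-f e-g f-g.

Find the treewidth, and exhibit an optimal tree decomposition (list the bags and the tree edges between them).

Every bag has size at most 4, so the width is 4 − 1 = 3 and tw(G) ≤ 3. Conversely, {b, e, f, g} is a clique of size 4, and the vertices of any clique must share a bag in every tree decomposition; so some bag has ≥ 4 vertices and tw(G) ≥ 3. The upper and lower bounds meet at 3, so that is the treewidth.

Treewidth 3.
One such decomposition:
Bags: B1 = {a, b, c, g}  B2 = {a, b, f, g}  B3 = {a, b, d, g}  B4 = {b, e, f, g}
Tree: B1–B2, B2–B3, B2–B4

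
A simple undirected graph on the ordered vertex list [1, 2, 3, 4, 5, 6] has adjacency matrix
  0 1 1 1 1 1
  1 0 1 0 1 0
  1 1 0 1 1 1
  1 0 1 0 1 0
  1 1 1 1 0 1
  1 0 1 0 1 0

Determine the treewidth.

3

A width-3 tree decomposition is:
Bags: B1 = {1, 2, 3, 5}  B2 = {1, 3, 4, 5}  B3 = {1, 3, 5, 6}
Tree: B1–B2, B2–B3
Every bag has size at most 4, so the width is 4 − 1 = 3 and tw(G) ≤ 3. Conversely, {1, 2, 3, 5} is a clique of size 4, and the vertices of any clique must share a bag in every tree decomposition; so some bag has ≥ 4 vertices and tw(G) ≥ 3. Hence tw(G) = 3 exactly.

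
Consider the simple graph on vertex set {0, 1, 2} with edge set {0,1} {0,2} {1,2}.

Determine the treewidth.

A width-2 tree decomposition is:
Bags: B1 = {0, 1, 2}
Tree: (single bag)
With just one bag of size 3, the width is 3 − 1 = 2, so tw(G) ≤ 2. For the lower bound, the 3 vertices {0, 1, 2} are pairwise adjacent, and any tree decomposition puts a clique entirely inside one bag — forcing width ≥ 2. Hence tw(G) = 2 exactly.

2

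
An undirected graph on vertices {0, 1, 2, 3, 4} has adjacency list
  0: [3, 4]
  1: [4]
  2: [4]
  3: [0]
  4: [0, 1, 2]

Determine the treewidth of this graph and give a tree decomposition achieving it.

Every bag has size at most 2, so the width is 2 − 1 = 1 and tw(G) ≤ 1. G has an edge, so its treewidth is at least 1. The upper and lower bounds meet at 1, so that is the treewidth.

Treewidth 1.
One such decomposition:
Bags: B1 = {1, 4}  B2 = {0, 4}  B3 = {0, 3}  B4 = {2, 4}
Tree: B1–B2, B2–B3, B2–B4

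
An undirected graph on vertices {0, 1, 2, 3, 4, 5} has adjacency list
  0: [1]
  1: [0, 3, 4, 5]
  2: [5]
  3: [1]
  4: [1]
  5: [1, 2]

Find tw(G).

1

A width-1 tree decomposition is:
Bags: B1 = {2, 5}  B2 = {1, 5}  B3 = {1, 3}  B4 = {0, 1}  B5 = {1, 4}
Tree: B1–B2, B2–B3, B3–B4, B3–B5
Every bag has size at most 2, so the width is 2 − 1 = 1 and tw(G) ≤ 1. G has an edge, so its treewidth is at least 1. Hence tw(G) = 1 exactly.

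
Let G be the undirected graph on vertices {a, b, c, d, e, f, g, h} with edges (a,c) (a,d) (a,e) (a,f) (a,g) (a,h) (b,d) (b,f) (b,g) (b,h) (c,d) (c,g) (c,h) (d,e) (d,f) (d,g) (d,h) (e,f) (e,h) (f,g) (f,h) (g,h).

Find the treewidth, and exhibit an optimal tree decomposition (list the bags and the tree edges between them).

Treewidth 4.
One such decomposition:
Bags: B1 = {b, d, f, g, h}  B2 = {a, d, f, g, h}  B3 = {a, d, e, f, h}  B4 = {a, c, d, g, h}
Tree: B1–B2, B2–B3, B2–B4

Every bag has size at most 5, so the width is 5 − 1 = 4 and tw(G) ≤ 4. On the other hand G contains the 5-clique {a, c, d, g, h}. A clique must lie in a single bag of any decomposition, so no decomposition can have width below 4. Therefore the treewidth is 4.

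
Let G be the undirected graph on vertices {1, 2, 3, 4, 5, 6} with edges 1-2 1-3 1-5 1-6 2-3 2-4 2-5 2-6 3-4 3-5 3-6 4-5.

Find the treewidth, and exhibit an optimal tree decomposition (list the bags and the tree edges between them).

Treewidth 3.
One optimal decomposition is:
Bags: B1 = {1, 2, 3, 5}  B2 = {2, 3, 4, 5}  B3 = {1, 2, 3, 6}
Tree: B1–B2, B1–B3

Every bag has size at most 4, so the width is 4 − 1 = 3 and tw(G) ≤ 3. Conversely, {1, 2, 3, 5} is a clique of size 4, and the vertices of any clique must share a bag in every tree decomposition; so some bag has ≥ 4 vertices and tw(G) ≥ 3. Therefore the treewidth is 3.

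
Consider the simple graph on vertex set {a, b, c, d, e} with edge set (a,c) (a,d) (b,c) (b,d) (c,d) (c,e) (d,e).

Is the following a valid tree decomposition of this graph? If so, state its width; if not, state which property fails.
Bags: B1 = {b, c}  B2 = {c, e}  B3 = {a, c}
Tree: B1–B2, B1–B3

A tree decomposition must satisfy three properties: every vertex lies in some bag; for every edge, both endpoints lie together in some bag; and for every vertex, the bags containing it form a connected subtree. Here vertex d appears in no bag, so the decomposition is invalid.

No — vertex d appears in no bag.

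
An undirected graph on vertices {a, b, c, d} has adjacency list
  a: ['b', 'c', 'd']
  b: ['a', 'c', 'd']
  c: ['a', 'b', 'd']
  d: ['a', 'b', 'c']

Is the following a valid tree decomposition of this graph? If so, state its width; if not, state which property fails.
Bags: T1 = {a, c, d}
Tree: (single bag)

A tree decomposition must satisfy three properties: every vertex lies in some bag; for every edge, both endpoints lie together in some bag; and for every vertex, the bags containing it form a connected subtree. Here vertex b appears in no bag, so the decomposition is invalid.

No — vertex b appears in no bag.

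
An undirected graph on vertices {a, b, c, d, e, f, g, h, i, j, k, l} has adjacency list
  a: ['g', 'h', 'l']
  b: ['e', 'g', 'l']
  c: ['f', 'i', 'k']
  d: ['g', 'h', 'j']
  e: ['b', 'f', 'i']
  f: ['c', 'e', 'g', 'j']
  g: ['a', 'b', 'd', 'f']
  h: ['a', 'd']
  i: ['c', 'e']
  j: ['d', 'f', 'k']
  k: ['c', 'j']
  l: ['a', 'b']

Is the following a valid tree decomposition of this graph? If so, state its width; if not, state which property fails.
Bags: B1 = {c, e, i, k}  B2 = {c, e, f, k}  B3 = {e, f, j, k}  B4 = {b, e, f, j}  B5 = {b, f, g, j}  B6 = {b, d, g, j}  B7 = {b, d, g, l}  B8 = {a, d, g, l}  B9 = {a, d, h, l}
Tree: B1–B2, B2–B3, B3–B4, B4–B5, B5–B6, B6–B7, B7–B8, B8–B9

Yes; width 3.

Checking the three conditions: (i) the bags cover all of {a, b, c, d, e, f, g, h, i, j, k, l}; (ii) for each edge, some bag contains both endpoints; (iii) the bags containing any fixed vertex form a subtree. All hold, so the decomposition is valid with width 4 − 1 = 3.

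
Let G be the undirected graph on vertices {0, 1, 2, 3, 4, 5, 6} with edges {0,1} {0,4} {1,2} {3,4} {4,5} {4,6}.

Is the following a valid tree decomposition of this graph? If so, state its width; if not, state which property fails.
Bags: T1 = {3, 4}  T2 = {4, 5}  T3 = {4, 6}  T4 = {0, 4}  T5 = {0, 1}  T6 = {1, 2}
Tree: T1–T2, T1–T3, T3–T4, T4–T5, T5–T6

Every vertex of G appears in some bag (union = {0, 1, 2, 3, 4, 5, 6}); every edge is covered by a bag; and for each vertex v the set of bags containing v is connected in the bag tree. The decomposition is therefore valid. The largest bag has 2 vertices, so the width is 1.

Yes; width 1.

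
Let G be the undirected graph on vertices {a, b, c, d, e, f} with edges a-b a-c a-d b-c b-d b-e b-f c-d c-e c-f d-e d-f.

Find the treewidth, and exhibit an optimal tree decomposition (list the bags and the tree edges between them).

Every bag has size at most 4, so the width is 4 − 1 = 3 and tw(G) ≤ 3. For the lower bound, the 4 vertices {b, c, d, e} are pairwise adjacent, and any tree decomposition puts a clique entirely inside one bag — forcing width ≥ 3. Therefore the treewidth is 3.

Treewidth 3.
One such decomposition:
Bags: B1 = {a, b, c, d}  B2 = {b, c, d, f}  B3 = {b, c, d, e}
Tree: B1–B2, B2–B3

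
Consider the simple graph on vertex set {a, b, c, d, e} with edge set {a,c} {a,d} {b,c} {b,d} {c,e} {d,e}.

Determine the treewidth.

2

A width-2 tree decomposition is:
Bags: B1 = {c, d, e}  B2 = {a, c, d}  B3 = {b, c, d}
Tree: B1–B2, B2–B3
The largest bag has 3 vertices, giving width 2; this decomposition certifies tw(G) ≤ 2. The edges e–d–a–c–e form a cycle, so G is not a tree and its treewidth is at least 2. The upper and lower bounds meet at 2, so that is the treewidth.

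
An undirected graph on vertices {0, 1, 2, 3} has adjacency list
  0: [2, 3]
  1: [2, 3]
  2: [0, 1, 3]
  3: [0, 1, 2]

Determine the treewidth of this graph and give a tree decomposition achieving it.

Treewidth 2.
Bags: B1 = {0, 2, 3}  B2 = {1, 2, 3}
Tree: B1–B2

Every bag has size at most 3, so the width is 3 − 1 = 2 and tw(G) ≤ 2. On the other hand G contains the 3-clique {0, 2, 3}. A clique must lie in a single bag of any decomposition, so no decomposition can have width below 2. Hence tw(G) = 2 exactly.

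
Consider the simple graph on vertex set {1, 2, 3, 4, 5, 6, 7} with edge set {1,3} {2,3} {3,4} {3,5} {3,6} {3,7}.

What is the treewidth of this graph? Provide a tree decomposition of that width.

Treewidth 1.
One such decomposition:
Bags: B1 = {3, 4}  B2 = {3, 7}  B3 = {3, 6}  B4 = {2, 3}  B5 = {3, 5}  B6 = {1, 3}
Tree: B1–B2, B1–B3, B1–B4, B1–B5, B3–B6

The largest bag has 2 vertices, giving width 1; this decomposition certifies tw(G) ≤ 1. Any graph with an edge has treewidth ≥ 1, and G has the edge 3–4. Therefore the treewidth is 1.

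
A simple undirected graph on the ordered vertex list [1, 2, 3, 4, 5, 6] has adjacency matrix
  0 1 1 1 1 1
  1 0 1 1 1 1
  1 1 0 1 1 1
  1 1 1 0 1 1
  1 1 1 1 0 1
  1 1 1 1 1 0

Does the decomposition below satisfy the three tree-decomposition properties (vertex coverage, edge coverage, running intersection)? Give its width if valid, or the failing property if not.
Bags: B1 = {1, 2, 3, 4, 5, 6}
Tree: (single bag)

Every vertex of G appears in some bag (union = {1, 2, 3, 4, 5, 6}); every edge is covered by a bag; and for each vertex v the set of bags containing v is connected in the bag tree. The decomposition is therefore valid. The largest bag has 6 vertices, so the width is 5.

Yes; width 5.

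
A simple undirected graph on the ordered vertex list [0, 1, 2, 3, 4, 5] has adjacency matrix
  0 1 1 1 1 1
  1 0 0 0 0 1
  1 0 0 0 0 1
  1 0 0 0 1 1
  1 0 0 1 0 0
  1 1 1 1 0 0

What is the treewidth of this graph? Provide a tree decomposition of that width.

Treewidth 2.
One optimal decomposition is:
Bags: B1 = {0, 3, 4}  B2 = {0, 3, 5}  B3 = {0, 2, 5}  B4 = {0, 1, 5}
Tree: B1–B2, B2–B3, B3–B4

Every bag has size at most 3, so the width is 3 − 1 = 2 and tw(G) ≤ 2. For the lower bound, the 3 vertices {0, 3, 4} are pairwise adjacent, and any tree decomposition puts a clique entirely inside one bag — forcing width ≥ 2. Hence tw(G) = 2 exactly.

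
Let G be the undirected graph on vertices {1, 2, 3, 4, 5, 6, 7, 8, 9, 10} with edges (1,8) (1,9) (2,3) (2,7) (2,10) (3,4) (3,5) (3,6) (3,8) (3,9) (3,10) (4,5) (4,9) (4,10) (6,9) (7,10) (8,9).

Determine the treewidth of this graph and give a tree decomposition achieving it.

Treewidth 2.
One such decomposition:
Bags: B1 = {3, 4, 10}  B2 = {2, 3, 10}  B3 = {3, 4, 9}  B4 = {3, 8, 9}  B5 = {1, 8, 9}  B6 = {3, 6, 9}  B7 = {2, 7, 10}  B8 = {3, 4, 5}
Tree: B1–B2, B1–B3, B3–B4, B4–B5, B3–B6, B2–B7, B3–B8

Every bag has size at most 3, so the width is 3 − 1 = 2 and tw(G) ≤ 2. On the other hand G contains the 3-clique {1, 8, 9}. A clique must lie in a single bag of any decomposition, so no decomposition can have width below 2. Hence tw(G) = 2 exactly.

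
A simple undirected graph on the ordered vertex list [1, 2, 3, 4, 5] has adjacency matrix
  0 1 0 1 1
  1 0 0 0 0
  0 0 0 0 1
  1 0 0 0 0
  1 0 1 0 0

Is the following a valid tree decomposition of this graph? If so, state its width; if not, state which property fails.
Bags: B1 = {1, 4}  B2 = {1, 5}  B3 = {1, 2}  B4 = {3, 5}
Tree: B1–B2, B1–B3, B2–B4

Yes; width 1.

Checking the three conditions: (i) the bags cover all of {1, 2, 3, 4, 5}; (ii) for each edge, some bag contains both endpoints; (iii) the bags containing any fixed vertex form a subtree. All hold, so the decomposition is valid with width 2 − 1 = 1.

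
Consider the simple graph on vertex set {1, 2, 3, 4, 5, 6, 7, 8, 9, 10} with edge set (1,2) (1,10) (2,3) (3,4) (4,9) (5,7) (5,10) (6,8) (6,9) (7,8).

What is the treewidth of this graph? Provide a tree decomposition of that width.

Treewidth 2.
One optimal decomposition is:
Bags: B1 = {5, 7, 10}  B2 = {7, 8, 10}  B3 = {6, 8, 10}  B4 = {6, 9, 10}  B5 = {4, 9, 10}  B6 = {3, 4, 10}  B7 = {2, 3, 10}  B8 = {1, 2, 10}
Tree: B1–B2, B2–B3, B3–B4, B4–B5, B5–B6, B6–B7, B7–B8

Each bag holds 3 vertices, so the decomposition has width 2, which upper-bounds the treewidth. Since 10–5–7–8–6–9–4–3–2–1–10 is a cycle in G, G is not acyclic. Forests are exactly the graphs of treewidth ≤ 1, so tw(G) ≥ 2. Therefore the treewidth is 2.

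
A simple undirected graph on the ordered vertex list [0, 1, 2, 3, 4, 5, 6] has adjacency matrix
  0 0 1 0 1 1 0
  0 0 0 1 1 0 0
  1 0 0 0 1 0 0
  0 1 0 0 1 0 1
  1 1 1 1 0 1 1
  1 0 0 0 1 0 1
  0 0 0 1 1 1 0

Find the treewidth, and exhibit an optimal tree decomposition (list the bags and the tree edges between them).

Every bag has size at most 3, so the width is 3 − 1 = 2 and tw(G) ≤ 2. On the other hand G contains the 3-clique {0, 2, 4}. A clique must lie in a single bag of any decomposition, so no decomposition can have width below 2. The upper and lower bounds meet at 2, so that is the treewidth.

Treewidth 2.
One such decomposition:
Bags: B1 = {0, 2, 4}  B2 = {0, 4, 5}  B3 = {4, 5, 6}  B4 = {3, 4, 6}  B5 = {1, 3, 4}
Tree: B1–B2, B2–B3, B3–B4, B4–B5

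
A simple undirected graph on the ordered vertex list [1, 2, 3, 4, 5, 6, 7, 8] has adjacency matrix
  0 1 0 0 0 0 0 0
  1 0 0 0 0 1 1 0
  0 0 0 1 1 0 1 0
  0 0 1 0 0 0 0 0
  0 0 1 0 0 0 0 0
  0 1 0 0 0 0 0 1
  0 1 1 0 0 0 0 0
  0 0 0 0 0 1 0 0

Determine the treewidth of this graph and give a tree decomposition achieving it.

Every bag has size at most 2, so the width is 2 − 1 = 1 and tw(G) ≤ 1. G has an edge, so its treewidth is at least 1. Combining the bounds, tw(G) = 1.

Treewidth 1.
One optimal decomposition is:
Bags: B1 = {2, 6}  B2 = {2, 7}  B3 = {3, 7}  B4 = {3, 5}  B5 = {3, 4}  B6 = {1, 2}  B7 = {6, 8}
Tree: B1–B2, B2–B3, B3–B4, B4–B5, B2–B6, B1–B7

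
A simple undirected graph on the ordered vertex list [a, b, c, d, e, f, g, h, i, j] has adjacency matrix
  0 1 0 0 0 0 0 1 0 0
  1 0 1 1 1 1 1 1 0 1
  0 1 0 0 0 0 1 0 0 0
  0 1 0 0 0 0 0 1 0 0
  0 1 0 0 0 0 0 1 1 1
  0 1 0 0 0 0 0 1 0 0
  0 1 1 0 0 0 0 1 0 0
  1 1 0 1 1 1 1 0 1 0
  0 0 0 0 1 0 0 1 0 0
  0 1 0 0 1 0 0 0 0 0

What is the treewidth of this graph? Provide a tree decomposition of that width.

Treewidth 2.
Bags: B1 = {a, b, h}  B2 = {b, g, h}  B3 = {b, e, h}  B4 = {b, f, h}  B5 = {e, h, i}  B6 = {b, d, h}  B7 = {b, c, g}  B8 = {b, e, j}
Tree: B1–B2, B2–B3, B2–B4, B3–B5, B2–B6, B2–B7, B3–B8

Each bag holds 3 vertices, so the decomposition has width 2, which upper-bounds the treewidth. On the other hand G contains the 3-clique {b, e, j}. A clique must lie in a single bag of any decomposition, so no decomposition can have width below 2. The upper and lower bounds meet at 2, so that is the treewidth.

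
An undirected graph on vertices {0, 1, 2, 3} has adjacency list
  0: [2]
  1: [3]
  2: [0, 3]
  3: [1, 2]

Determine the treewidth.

A width-1 tree decomposition is:
Bags: B1 = {1, 3}  B2 = {2, 3}  B3 = {0, 2}
Tree: B1–B2, B2–B3
Each bag holds 2 vertices, so the decomposition has width 1, which upper-bounds the treewidth. Any graph with an edge has treewidth ≥ 1, and G has the edge 1–3. Hence tw(G) = 1 exactly.

1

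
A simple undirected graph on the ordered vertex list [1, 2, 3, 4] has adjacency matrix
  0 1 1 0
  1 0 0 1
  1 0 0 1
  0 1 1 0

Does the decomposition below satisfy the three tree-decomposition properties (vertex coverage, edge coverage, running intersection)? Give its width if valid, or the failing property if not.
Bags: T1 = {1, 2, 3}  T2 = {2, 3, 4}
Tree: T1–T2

Yes; width 2.

Every vertex of G appears in some bag (union = {1, 2, 3, 4}); every edge is covered by a bag; and for each vertex v the set of bags containing v is connected in the bag tree. The decomposition is therefore valid. The largest bag has 3 vertices, so the width is 2.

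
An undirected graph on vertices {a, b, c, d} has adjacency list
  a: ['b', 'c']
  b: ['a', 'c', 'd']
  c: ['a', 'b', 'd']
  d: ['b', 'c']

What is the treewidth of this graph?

2

A width-2 tree decomposition is:
Bags: B1 = {b, c, d}  B2 = {a, b, c}
Tree: B1–B2
Each bag holds 3 vertices, so the decomposition has width 2, which upper-bounds the treewidth. Conversely, {b, c, d} is a clique of size 3, and the vertices of any clique must share a bag in every tree decomposition; so some bag has ≥ 3 vertices and tw(G) ≥ 2. Therefore the treewidth is 2.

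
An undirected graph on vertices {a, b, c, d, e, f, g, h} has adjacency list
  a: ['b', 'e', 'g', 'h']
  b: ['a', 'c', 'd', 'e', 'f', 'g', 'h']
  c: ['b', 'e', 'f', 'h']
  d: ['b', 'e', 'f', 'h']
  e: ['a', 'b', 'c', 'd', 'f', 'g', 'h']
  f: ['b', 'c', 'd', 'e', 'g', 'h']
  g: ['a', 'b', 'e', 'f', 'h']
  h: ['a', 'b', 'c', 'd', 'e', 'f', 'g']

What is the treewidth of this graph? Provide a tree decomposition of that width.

Treewidth 4.
One optimal decomposition is:
Bags: B1 = {b, e, f, g, h}  B2 = {b, c, e, f, h}  B3 = {a, b, e, g, h}  B4 = {b, d, e, f, h}
Tree: B1–B2, B1–B3, B2–B4

Every bag has size at most 5, so the width is 5 − 1 = 4 and tw(G) ≤ 4. On the other hand G contains the 5-clique {a, b, e, g, h}. A clique must lie in a single bag of any decomposition, so no decomposition can have width below 4. Combining the bounds, tw(G) = 4.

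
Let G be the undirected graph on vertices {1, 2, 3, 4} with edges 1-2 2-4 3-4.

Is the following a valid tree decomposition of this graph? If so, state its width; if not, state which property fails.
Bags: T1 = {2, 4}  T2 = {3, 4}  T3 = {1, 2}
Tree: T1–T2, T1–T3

Yes; width 1.

Checking the three conditions: (i) the bags cover all of {1, 2, 3, 4}; (ii) for each edge, some bag contains both endpoints; (iii) the bags containing any fixed vertex form a subtree. All hold, so the decomposition is valid with width 2 − 1 = 1.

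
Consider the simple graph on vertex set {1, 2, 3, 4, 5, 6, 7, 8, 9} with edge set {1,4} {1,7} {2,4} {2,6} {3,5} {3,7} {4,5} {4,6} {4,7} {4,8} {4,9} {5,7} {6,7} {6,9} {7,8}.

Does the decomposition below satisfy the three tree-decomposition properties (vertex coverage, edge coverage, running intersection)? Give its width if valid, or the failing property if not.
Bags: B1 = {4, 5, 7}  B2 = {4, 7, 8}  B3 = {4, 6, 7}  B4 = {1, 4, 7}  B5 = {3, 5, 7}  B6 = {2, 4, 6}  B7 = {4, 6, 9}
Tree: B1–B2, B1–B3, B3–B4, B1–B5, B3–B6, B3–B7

Yes; width 2.

Checking the three conditions: (i) the bags cover all of {1, 2, 3, 4, 5, 6, 7, 8, 9}; (ii) for each edge, some bag contains both endpoints; (iii) the bags containing any fixed vertex form a subtree. All hold, so the decomposition is valid with width 3 − 1 = 2.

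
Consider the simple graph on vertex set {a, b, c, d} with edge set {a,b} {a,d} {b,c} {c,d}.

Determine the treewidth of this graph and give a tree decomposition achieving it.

Each bag holds 3 vertices, so the decomposition has width 2, which upper-bounds the treewidth. The edges a–d–c–b–a form a cycle, so G is not a tree and its treewidth is at least 2. Combining the bounds, tw(G) = 2.

Treewidth 2.
One optimal decomposition is:
Bags: B1 = {a, c, d}  B2 = {a, b, c}
Tree: B1–B2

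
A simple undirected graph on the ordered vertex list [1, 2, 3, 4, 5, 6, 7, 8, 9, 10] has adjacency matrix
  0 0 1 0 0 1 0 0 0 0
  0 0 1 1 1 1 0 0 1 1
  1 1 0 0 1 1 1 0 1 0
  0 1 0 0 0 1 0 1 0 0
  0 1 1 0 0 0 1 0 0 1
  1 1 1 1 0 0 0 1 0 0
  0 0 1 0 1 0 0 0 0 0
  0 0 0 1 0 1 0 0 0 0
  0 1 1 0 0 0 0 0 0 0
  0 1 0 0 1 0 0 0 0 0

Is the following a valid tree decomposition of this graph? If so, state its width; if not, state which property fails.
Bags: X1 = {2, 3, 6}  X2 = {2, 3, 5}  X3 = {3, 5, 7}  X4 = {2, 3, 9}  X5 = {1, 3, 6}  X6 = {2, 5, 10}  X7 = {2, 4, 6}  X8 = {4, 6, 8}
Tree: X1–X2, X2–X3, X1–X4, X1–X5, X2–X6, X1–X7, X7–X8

Yes; width 2.

Vertex coverage: the bags together contain {1, 2, 3, 4, 5, 6, 7, 8, 9, 10}, the full vertex set. Edge coverage: each edge of G has both endpoints in at least one bag. Running intersection: for every vertex, the bags containing it form a connected subtree. All three properties hold, so this is a valid tree decomposition of width max|bag| − 1 = 2, and hence tw(G) ≤ 2.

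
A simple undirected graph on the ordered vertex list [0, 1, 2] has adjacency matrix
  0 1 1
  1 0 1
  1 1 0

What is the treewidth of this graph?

2

A width-2 tree decomposition is:
Bags: B1 = {0, 1, 2}
Tree: (single bag)
With just one bag of size 3, the width is 3 − 1 = 2, so tw(G) ≤ 2. Conversely, {0, 1, 2} is a clique of size 3, and the vertices of any clique must share a bag in every tree decomposition; so some bag has ≥ 3 vertices and tw(G) ≥ 2. Hence tw(G) = 2 exactly.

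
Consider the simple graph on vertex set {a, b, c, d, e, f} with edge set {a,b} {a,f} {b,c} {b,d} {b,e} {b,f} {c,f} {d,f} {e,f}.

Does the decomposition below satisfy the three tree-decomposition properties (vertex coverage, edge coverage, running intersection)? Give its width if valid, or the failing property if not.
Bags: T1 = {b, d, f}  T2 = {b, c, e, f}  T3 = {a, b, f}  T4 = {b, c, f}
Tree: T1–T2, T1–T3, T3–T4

A tree decomposition must satisfy three properties: every vertex lies in some bag; for every edge, both endpoints lie together in some bag; and for every vertex, the bags containing it form a connected subtree. Here bags containing vertex c are not connected in the tree, so the decomposition is invalid.

No — bags containing vertex c are not connected in the tree.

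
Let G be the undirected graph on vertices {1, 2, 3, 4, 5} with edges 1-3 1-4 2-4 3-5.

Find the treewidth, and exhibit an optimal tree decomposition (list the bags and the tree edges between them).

Treewidth 1.
One optimal decomposition is:
Bags: B1 = {2, 4}  B2 = {1, 4}  B3 = {1, 3}  B4 = {3, 5}
Tree: B1–B2, B2–B3, B3–B4

The largest bag has 2 vertices, giving width 1; this decomposition certifies tw(G) ≤ 1. G has an edge, so its treewidth is at least 1. Therefore the treewidth is 1.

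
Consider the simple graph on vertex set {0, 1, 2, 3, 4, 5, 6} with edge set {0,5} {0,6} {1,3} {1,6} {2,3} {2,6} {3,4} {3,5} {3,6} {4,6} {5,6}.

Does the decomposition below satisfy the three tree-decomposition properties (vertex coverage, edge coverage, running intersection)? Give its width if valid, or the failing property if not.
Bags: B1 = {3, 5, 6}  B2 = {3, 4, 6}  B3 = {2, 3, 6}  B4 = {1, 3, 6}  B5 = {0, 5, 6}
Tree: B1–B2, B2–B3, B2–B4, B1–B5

Every vertex of G appears in some bag (union = {0, 1, 2, 3, 4, 5, 6}); every edge is covered by a bag; and for each vertex v the set of bags containing v is connected in the bag tree. The decomposition is therefore valid. The largest bag has 3 vertices, so the width is 2.

Yes; width 2.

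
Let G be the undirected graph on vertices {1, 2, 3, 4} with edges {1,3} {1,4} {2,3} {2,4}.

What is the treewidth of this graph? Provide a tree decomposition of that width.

Every bag has size at most 3, so the width is 3 − 1 = 2 and tw(G) ≤ 2. The edges 3–1–4–2–3 form a cycle, so G is not a tree and its treewidth is at least 2. Combining the bounds, tw(G) = 2.

Treewidth 2.
One optimal decomposition is:
Bags: B1 = {1, 3, 4}  B2 = {2, 3, 4}
Tree: B1–B2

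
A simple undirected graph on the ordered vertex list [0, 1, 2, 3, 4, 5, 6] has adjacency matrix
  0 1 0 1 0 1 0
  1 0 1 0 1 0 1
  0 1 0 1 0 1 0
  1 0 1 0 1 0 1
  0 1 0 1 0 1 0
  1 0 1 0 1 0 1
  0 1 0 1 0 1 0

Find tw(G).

A width-3 tree decomposition is:
Bags: B1 = {1, 3, 5, 6}  B2 = {1, 2, 3, 5}  B3 = {0, 1, 3, 5}  B4 = {1, 3, 4, 5}
Tree: B1–B2, B2–B3, B3–B4
The largest bag has 4 vertices, giving width 3; this decomposition certifies tw(G) ≤ 3. For the lower bound: the 4 vertex sets {5,6}, {1,2}, {3}, {0} are disjoint, each induces a connected subgraph, and every pair is joined by at least one edge of G. Contracting each set to a single vertex therefore yields K_{4} as a minor, and since treewidth is minor-monotone, tw(G) ≥ tw(K_{4}) = 3. The upper and lower bounds meet at 3, so that is the treewidth.

3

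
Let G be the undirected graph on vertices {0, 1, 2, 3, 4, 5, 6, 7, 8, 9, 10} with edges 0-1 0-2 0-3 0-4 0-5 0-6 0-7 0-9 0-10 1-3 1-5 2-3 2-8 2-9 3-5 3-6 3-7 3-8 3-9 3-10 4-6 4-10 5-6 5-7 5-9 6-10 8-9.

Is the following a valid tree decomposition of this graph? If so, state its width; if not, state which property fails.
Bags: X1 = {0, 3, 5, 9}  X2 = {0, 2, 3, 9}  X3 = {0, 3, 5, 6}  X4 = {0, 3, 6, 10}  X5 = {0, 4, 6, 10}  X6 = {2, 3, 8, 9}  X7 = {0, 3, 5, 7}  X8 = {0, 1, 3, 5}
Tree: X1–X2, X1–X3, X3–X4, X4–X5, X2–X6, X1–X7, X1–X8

Every vertex of G appears in some bag (union = {0, 1, 2, 3, 4, 5, 6, 7, 8, 9, 10}); every edge is covered by a bag; and for each vertex v the set of bags containing v is connected in the bag tree. The decomposition is therefore valid. The largest bag has 4 vertices, so the width is 3.

Yes; width 3.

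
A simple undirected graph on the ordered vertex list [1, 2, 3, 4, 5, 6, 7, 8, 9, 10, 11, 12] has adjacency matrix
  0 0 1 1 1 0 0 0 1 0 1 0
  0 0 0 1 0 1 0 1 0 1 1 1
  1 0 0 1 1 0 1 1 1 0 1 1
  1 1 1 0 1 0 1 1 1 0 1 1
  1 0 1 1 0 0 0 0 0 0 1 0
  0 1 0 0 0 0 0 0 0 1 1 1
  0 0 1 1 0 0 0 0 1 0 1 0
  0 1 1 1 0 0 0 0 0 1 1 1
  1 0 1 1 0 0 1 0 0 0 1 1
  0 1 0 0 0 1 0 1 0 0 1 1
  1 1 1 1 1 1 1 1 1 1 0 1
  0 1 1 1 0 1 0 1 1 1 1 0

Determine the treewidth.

4

A width-4 tree decomposition is:
Bags: B1 = {3, 4, 9, 11, 12}  B2 = {3, 4, 8, 11, 12}  B3 = {1, 3, 4, 9, 11}  B4 = {2, 4, 8, 11, 12}  B5 = {2, 8, 10, 11, 12}  B6 = {3, 4, 7, 9, 11}  B7 = {2, 6, 10, 11, 12}  B8 = {1, 3, 4, 5, 11}
Tree: B1–B2, B1–B3, B2–B4, B4–B5, B1–B6, B5–B7, B3–B8
Every bag has size at most 5, so the width is 5 − 1 = 4 and tw(G) ≤ 4. For the lower bound, the 5 vertices {2, 8, 10, 11, 12} are pairwise adjacent, and any tree decomposition puts a clique entirely inside one bag — forcing width ≥ 4. Therefore the treewidth is 4.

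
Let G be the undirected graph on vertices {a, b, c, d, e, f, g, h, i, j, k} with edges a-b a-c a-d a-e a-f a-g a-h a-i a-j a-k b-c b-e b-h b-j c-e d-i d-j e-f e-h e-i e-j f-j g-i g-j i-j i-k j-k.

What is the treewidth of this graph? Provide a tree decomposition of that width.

Every bag has size at most 4, so the width is 4 − 1 = 3 and tw(G) ≤ 3. Conversely, {a, e, f, j} is a clique of size 4, and the vertices of any clique must share a bag in every tree decomposition; so some bag has ≥ 4 vertices and tw(G) ≥ 3. Hence tw(G) = 3 exactly.

Treewidth 3.
One optimal decomposition is:
Bags: B1 = {a, e, i, j}  B2 = {a, b, e, j}  B3 = {a, e, f, j}  B4 = {a, b, e, h}  B5 = {a, i, j, k}  B6 = {a, g, i, j}  B7 = {a, b, c, e}  B8 = {a, d, i, j}
Tree: B1–B2, B1–B3, B2–B4, B1–B5, B5–B6, B4–B7, B5–B8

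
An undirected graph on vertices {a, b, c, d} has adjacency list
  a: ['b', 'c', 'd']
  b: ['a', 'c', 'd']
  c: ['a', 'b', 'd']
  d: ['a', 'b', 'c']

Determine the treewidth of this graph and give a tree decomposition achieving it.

Treewidth 3.
One optimal decomposition is:
Bags: B1 = {a, b, c, d}
Tree: (single bag)

With just one bag of size 4, the width is 4 − 1 = 3, so tw(G) ≤ 3. For the lower bound, the 4 vertices {a, b, c, d} are pairwise adjacent, and any tree decomposition puts a clique entirely inside one bag — forcing width ≥ 3. Combining the bounds, tw(G) = 3.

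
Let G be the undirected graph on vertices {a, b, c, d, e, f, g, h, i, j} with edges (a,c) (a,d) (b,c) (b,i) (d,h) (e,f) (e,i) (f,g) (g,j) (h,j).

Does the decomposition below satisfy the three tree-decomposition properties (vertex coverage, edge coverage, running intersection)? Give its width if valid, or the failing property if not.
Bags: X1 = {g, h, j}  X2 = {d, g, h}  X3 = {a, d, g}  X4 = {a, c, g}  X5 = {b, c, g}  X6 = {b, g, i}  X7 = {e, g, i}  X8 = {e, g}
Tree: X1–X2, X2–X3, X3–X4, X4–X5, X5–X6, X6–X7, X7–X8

No — vertex f appears in no bag.

A tree decomposition must satisfy three properties: every vertex lies in some bag; for every edge, both endpoints lie together in some bag; and for every vertex, the bags containing it form a connected subtree. Here vertex f appears in no bag, so the decomposition is invalid.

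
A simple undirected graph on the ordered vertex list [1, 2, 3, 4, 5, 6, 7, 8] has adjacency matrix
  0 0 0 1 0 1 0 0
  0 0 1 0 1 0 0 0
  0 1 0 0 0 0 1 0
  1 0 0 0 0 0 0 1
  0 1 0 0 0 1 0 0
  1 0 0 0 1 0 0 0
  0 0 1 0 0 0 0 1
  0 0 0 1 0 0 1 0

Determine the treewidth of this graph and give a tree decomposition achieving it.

Treewidth 2.
One optimal decomposition is:
Bags: B1 = {3, 7, 8}  B2 = {3, 4, 8}  B3 = {1, 3, 4}  B4 = {1, 3, 6}  B5 = {3, 5, 6}  B6 = {2, 3, 5}
Tree: B1–B2, B2–B3, B3–B4, B4–B5, B5–B6

Every bag has size at most 3, so the width is 3 − 1 = 2 and tw(G) ≤ 2. The edges 3–7–8–4–1–6–5–2–3 form a cycle, so G is not a tree and its treewidth is at least 2. Combining the bounds, tw(G) = 2.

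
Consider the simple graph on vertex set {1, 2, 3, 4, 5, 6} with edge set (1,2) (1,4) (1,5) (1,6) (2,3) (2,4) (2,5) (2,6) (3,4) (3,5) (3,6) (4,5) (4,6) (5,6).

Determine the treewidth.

A width-4 tree decomposition is:
Bags: B1 = {1, 2, 4, 5, 6}  B2 = {2, 3, 4, 5, 6}
Tree: B1–B2
Each bag holds 5 vertices, so the decomposition has width 4, which upper-bounds the treewidth. On the other hand G contains the 5-clique {1, 2, 4, 5, 6}. A clique must lie in a single bag of any decomposition, so no decomposition can have width below 4. The upper and lower bounds meet at 4, so that is the treewidth.

4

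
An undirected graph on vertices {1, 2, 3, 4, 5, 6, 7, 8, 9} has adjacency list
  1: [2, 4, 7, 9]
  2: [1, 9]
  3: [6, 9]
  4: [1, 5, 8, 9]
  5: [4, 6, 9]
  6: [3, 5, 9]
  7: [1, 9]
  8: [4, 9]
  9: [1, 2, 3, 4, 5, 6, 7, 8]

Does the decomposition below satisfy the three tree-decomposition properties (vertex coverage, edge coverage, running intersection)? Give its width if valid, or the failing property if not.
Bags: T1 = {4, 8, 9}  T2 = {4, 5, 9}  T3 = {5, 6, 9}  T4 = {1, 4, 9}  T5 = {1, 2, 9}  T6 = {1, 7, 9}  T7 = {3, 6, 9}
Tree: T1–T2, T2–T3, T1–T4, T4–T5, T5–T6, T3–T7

Checking the three conditions: (i) the bags cover all of {1, 2, 3, 4, 5, 6, 7, 8, 9}; (ii) for each edge, some bag contains both endpoints; (iii) the bags containing any fixed vertex form a subtree. All hold, so the decomposition is valid with width 3 − 1 = 2.

Yes; width 2.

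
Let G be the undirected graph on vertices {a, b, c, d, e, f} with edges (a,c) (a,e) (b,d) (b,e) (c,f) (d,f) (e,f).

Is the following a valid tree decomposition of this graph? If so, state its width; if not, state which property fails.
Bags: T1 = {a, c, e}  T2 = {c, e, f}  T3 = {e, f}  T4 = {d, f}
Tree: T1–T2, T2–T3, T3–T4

A tree decomposition must satisfy three properties: every vertex lies in some bag; for every edge, both endpoints lie together in some bag; and for every vertex, the bags containing it form a connected subtree. Here vertex b appears in no bag, so the decomposition is invalid.

No — vertex b appears in no bag.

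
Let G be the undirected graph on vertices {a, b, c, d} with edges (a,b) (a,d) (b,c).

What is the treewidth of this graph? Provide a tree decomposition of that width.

Treewidth 1.
Bags: B1 = {b, c}  B2 = {a, b}  B3 = {a, d}
Tree: B1–B2, B2–B3

The largest bag has 2 vertices, giving width 1; this decomposition certifies tw(G) ≤ 1. Since G has at least one edge (e.g. c–b), it is not an edgeless graph, so tw(G) ≥ 1. The upper and lower bounds meet at 1, so that is the treewidth.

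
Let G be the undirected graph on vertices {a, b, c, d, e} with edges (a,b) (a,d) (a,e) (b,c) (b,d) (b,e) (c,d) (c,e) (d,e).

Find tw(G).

A width-3 tree decomposition is:
Bags: B1 = {a, b, d, e}  B2 = {b, c, d, e}
Tree: B1–B2
Every bag has size at most 4, so the width is 4 − 1 = 3 and tw(G) ≤ 3. Conversely, {b, c, d, e} is a clique of size 4, and the vertices of any clique must share a bag in every tree decomposition; so some bag has ≥ 4 vertices and tw(G) ≥ 3. Therefore the treewidth is 3.

3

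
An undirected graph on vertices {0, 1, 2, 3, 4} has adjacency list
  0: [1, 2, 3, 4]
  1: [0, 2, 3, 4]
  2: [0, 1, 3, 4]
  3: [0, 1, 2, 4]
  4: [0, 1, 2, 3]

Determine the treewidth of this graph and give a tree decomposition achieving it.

A single bag containing all 5 vertices is trivially a valid decomposition of width 4. Conversely, {0, 1, 2, 3, 4} is a clique of size 5, and the vertices of any clique must share a bag in every tree decomposition; so some bag has ≥ 5 vertices and tw(G) ≥ 4. Therefore the treewidth is 4.

Treewidth 4.
Bags: B1 = {0, 1, 2, 3, 4}
Tree: (single bag)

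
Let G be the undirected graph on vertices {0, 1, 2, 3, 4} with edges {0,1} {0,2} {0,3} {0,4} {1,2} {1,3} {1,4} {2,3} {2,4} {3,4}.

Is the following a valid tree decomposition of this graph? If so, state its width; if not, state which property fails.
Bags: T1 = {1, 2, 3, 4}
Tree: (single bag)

A tree decomposition must satisfy three properties: every vertex lies in some bag; for every edge, both endpoints lie together in some bag; and for every vertex, the bags containing it form a connected subtree. Here vertex 0 appears in no bag, so the decomposition is invalid.

No — vertex 0 appears in no bag.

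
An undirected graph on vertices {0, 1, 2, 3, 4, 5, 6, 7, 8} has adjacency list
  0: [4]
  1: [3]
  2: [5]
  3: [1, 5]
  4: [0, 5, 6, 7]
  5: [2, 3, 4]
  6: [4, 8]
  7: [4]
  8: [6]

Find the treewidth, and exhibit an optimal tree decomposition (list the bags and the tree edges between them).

Every bag has size at most 2, so the width is 2 − 1 = 1 and tw(G) ≤ 1. G has an edge, so its treewidth is at least 1. Therefore the treewidth is 1.

Treewidth 1.
Bags: B1 = {4, 5}  B2 = {4, 6}  B3 = {4, 7}  B4 = {2, 5}  B5 = {0, 4}  B6 = {3, 5}  B7 = {6, 8}  B8 = {1, 3}
Tree: B1–B2, B1–B3, B1–B4, B2–B5, B4–B6, B2–B7, B6–B8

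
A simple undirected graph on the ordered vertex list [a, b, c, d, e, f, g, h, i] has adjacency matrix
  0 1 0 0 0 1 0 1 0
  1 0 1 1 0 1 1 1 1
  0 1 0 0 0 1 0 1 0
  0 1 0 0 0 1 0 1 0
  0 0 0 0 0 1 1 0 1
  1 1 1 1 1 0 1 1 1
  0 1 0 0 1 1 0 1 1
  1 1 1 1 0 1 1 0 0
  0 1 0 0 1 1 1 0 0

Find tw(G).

A width-3 tree decomposition is:
Bags: B1 = {b, f, g, h}  B2 = {b, f, g, i}  B3 = {a, b, f, h}  B4 = {e, f, g, i}  B5 = {b, c, f, h}  B6 = {b, d, f, h}
Tree: B1–B2, B1–B3, B2–B4, B1–B5, B1–B6
Every bag has size at most 4, so the width is 4 − 1 = 3 and tw(G) ≤ 3. Conversely, {e, f, g, i} is a clique of size 4, and the vertices of any clique must share a bag in every tree decomposition; so some bag has ≥ 4 vertices and tw(G) ≥ 3. Therefore the treewidth is 3.

3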